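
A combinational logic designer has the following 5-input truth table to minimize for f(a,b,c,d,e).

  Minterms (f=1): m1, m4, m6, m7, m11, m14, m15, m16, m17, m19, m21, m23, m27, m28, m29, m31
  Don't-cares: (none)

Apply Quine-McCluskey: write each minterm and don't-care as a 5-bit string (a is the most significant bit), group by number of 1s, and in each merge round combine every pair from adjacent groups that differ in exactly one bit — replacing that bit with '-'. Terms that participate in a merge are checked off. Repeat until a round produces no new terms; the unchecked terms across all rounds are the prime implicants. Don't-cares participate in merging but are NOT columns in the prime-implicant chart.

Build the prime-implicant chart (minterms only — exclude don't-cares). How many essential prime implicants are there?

[col 0] 00001*, 00100*, 00110*, 00111*, 01011*, 01110*, 01111*, 10000*, 10001*, 10011*, 10101*, 10111*, 11011*, 11100*, 11101*, 11111*
[col 1] -0001, -0111*, -1011*, -1111*, 0-110*, 0-111*, 001-0, 0011-*, 01-11*, 0111-*, 1-011*, 1-101*, 1-111*, 10-01*, 10-11*, 100-1*, 1000-, 101-1*, 11-11*, 111-1*, 1110-
[col 2] --111, -1-11, 0-11-, 1--11, 1-1-1, 10--1
Prime implicants: --111, -0001, -1-11, 0-11-, 001-0, 1--11, 1-1-1, 10--1, 1000-, 1110-
PI chart (minterm → PIs covering it):
  1 | -0001  (sole → essential)
  4 | 001-0  (sole → essential)
  6 | 0-11-,001-0
  7 | --111,0-11-
  11 | -1-11  (sole → essential)
  14 | 0-11-  (sole → essential)
  15 | --111,-1-11,0-11-
  16 | 1000-  (sole → essential)
  17 | -0001,10--1,1000-
  19 | 1--11,10--1
  21 | 1-1-1,10--1
  23 | --111,1--11,1-1-1,10--1
  27 | -1-11,1--11
  28 | 1110-  (sole → essential)
  29 | 1-1-1,1110-
  31 | --111,-1-11,1--11,1-1-1
Essential prime implicants: -0001, -1-11, 0-11-, 001-0, 1000-, 1110-

6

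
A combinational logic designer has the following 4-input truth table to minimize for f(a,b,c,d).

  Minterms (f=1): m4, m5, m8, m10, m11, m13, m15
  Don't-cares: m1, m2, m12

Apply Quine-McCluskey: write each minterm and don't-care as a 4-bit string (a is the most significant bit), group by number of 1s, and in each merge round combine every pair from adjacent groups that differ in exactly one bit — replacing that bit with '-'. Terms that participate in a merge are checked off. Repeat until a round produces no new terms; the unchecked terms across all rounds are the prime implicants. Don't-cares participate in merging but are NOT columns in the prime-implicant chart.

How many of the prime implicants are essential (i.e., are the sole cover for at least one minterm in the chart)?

size-2^0 implicants → 0001(✓)  0010(✓)  0100(✓)  0101(✓)  1000(✓)  1010(✓)  1011(✓)  1100(✓)  1101(✓)  1111(✓)
size-2^1 implicants → -010  -100(✓)  -101(✓)  0-01  010-(✓)  1-00  1-11  10-0  101-  11-1  110-(✓)
size-2^2 implicants → -10-
Unchecked terms (primes): -010, -10-, 0-01, 1-00, 1-11, 10-0, 101-, 11-1
Minterm coverage:
  m4 ⊆ -10- [E]
  m5 ⊆ -10-,0-01
  m8 ⊆ 1-00,10-0
  m10 ⊆ -010,10-0,101-
  m11 ⊆ 1-11,101-
  m13 ⊆ -10-,11-1
  m15 ⊆ 1-11,11-1
E = {-10-}

1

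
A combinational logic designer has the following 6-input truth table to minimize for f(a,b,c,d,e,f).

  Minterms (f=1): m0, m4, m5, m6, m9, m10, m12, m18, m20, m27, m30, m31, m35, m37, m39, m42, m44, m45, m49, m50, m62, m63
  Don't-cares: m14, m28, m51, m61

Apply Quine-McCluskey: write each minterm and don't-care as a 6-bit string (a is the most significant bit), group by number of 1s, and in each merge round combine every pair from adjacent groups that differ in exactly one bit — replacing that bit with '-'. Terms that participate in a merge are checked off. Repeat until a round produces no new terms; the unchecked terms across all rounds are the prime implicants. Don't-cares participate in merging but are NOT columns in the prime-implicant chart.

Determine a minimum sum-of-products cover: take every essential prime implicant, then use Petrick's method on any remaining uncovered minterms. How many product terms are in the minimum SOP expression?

Round 0: 000000✓ 000100✓ 000101✓ 000110✓ 001001 001010✓ 001100✓ 001110✓ 010010✓ 010100✓ 011011✓ 011100✓ 011110✓ 011111✓ 100011✓ 100101✓ 100111✓ 101010✓ 101100✓ 101101✓ 110001✓ 110010✓ 110011✓ 111101✓ 111110✓ 111111✓
Round 1: -00101 -01010 -01100 -10010 -11110✓ -11111✓ 0-0100✓ 0-1100✓ 0-1110✓ 00-100✓ 00-110✓ 000-00 0001-0✓ 00010- 001-10 0011-0✓ 01-100✓ 011-11 0111-0✓ 01111-✓ 1-0011 1-1101 10-101 100-11 1001-1 10110- 1100-1 11001- 1111-1 11111-✓
Round 2: -1111- 0--100 0-11-0 00-1-0
PIs = {-00101, -01010, -01100, -10010, -1111-, 0--100, 0-11-0, 00-1-0, 000-00, 00010-, 001-10, 001001, 011-11, 1-0011, 1-1101, 10-101, 100-11, 1001-1, 10110-, 1100-1, 11001-, 1111-1}
Coverage chart:
  m0: 000-00 ←essential
  m4: 0--100,00-1-0,000-00,00010-
  m5: -00101,00010-
  m6: 00-1-0 ←essential
  m9: 001001 ←essential
  m10: -01010,001-10
  m12: -01100,0--100,0-11-0,00-1-0
  m18: -10010 ←essential
  m20: 0--100 ←essential
  m27: 011-11 ←essential
  m30: -1111-,0-11-0
  m31: -1111-,011-11
  m35: 1-0011,100-11
  m37: -00101,10-101,1001-1
  m39: 100-11,1001-1
  m42: -01010 ←essential
  m44: -01100,10110-
  m45: 1-1101,10-101,10110-
  m49: 1100-1 ←essential
  m50: -10010,11001-
  m62: -1111- ←essential
  m63: -1111-,1111-1
Essential: -01010, -10010, -1111-, 0--100, 00-1-0, 000-00, 001001, 011-11, 1100-1
Petrick residual → -00101, 100-11, 10110-
Min cover (12 terms): b'c'de'f + b'cd'ef' + bc'd'ef' + bcde + a'de'f' + a'b'df' + a'b'c'e'f' + a'b'cd'e'f + a'bcef + ab'c'ef + ab'cde' + abc'd'f

12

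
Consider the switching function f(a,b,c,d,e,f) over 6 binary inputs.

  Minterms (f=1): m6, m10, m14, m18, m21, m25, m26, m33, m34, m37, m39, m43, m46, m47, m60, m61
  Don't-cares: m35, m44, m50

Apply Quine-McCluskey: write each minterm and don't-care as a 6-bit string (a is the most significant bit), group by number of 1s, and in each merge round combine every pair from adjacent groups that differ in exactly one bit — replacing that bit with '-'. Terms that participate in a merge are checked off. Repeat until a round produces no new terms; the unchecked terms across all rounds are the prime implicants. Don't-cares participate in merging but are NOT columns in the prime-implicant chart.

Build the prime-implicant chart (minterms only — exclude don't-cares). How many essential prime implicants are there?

size-2^0 implicants → 000110(✓)  001010(✓)  001110(✓)  010010(✓)  010101  011001  011010(✓)  100001(✓)  100010(✓)  100011(✓)  100101(✓)  100111(✓)  101011(✓)  101100(✓)  101110(✓)  101111(✓)  110010(✓)  111100(✓)  111101(✓)
size-2^1 implicants → -01110  -10010  0-1010  00-110  001-10  01-010  1-0010  1-1100  10-011(✓)  10-111(✓)  100-01(✓)  100-11(✓)  1000-1(✓)  10001-  1001-1(✓)  101-11(✓)  1011-0  10111-  11110-
size-2^2 implicants → 10--11  100--1
Unchecked terms (primes): -01110, -10010, 0-1010, 00-110, 001-10, 01-010, 010101, 011001, 1-0010, 1-1100, 10--11, 100--1, 10001-, 1011-0, 10111-, 11110-
Minterm coverage:
  m6 ⊆ 00-110 [E]
  m10 ⊆ 0-1010,001-10
  m14 ⊆ -01110,00-110,001-10
  m18 ⊆ -10010,01-010
  m21 ⊆ 010101 [E]
  m25 ⊆ 011001 [E]
  m26 ⊆ 0-1010,01-010
  m33 ⊆ 100--1 [E]
  m34 ⊆ 1-0010,10001-
  m37 ⊆ 100--1 [E]
  m39 ⊆ 10--11,100--1
  m43 ⊆ 10--11 [E]
  m46 ⊆ -01110,1011-0,10111-
  m47 ⊆ 10--11,10111-
  m60 ⊆ 1-1100,11110-
  m61 ⊆ 11110- [E]
E = {00-110, 010101, 011001, 10--11, 100--1, 11110-}

6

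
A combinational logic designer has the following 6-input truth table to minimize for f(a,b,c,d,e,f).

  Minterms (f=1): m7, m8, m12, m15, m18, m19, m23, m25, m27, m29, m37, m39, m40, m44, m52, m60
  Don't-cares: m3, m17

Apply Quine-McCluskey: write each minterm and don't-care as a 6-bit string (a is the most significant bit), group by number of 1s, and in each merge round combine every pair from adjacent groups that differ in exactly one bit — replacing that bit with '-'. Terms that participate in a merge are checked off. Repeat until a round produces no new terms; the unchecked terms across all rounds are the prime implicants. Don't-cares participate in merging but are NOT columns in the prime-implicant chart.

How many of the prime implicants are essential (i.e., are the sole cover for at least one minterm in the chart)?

Round 0: 000011✓ 000111✓ 001000✓ 001100✓ 001111✓ 010001✓ 010010✓ 010011✓ 010111✓ 011001✓ 011011✓ 011101✓ 100101✓ 100111✓ 101000✓ 101100✓ 110100✓ 111100✓
Round 1: -00111 -01000✓ -01100✓ 0-0011✓ 0-0111✓ 00-111 000-11✓ 001-00✓ 01-001✓ 01-011✓ 010-11✓ 0100-1✓ 01001- 011-01 0110-1✓ 1-1100 1001-1 101-00✓ 11-100
Round 2: -01-00 0-0-11 01-0-1
PIs = {-00111, -01-00, 0-0-11, 00-111, 01-0-1, 01001-, 011-01, 1-1100, 1001-1, 11-100}
Coverage chart:
  m7: -00111,0-0-11,00-111
  m8: -01-00 ←essential
  m12: -01-00 ←essential
  m15: 00-111 ←essential
  m18: 01001- ←essential
  m19: 0-0-11,01-0-1,01001-
  m23: 0-0-11 ←essential
  m25: 01-0-1,011-01
  m27: 01-0-1 ←essential
  m29: 011-01 ←essential
  m37: 1001-1 ←essential
  m39: -00111,1001-1
  m40: -01-00 ←essential
  m44: -01-00,1-1100
  m52: 11-100 ←essential
  m60: 1-1100,11-100
Essential: -01-00, 0-0-11, 00-111, 01-0-1, 01001-, 011-01, 1001-1, 11-100

8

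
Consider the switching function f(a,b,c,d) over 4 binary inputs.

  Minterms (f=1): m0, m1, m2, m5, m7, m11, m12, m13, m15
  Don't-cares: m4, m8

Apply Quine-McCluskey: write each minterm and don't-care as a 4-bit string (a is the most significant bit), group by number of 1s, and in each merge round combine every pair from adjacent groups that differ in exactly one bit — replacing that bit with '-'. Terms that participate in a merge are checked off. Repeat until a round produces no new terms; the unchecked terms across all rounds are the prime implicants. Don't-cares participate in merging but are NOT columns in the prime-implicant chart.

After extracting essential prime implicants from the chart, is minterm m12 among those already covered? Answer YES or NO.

NO

Round 0: 0000✓ 0001✓ 0010✓ 0100✓ 0101✓ 0111✓ 1000✓ 1011✓ 1100✓ 1101✓ 1111✓
Round 1: -000✓ -100✓ -101✓ -111✓ 0-00✓ 0-01✓ 00-0 000-✓ 01-1✓ 010-✓ 1-00✓ 1-11 11-1✓ 110-✓
Round 2: --00 -1-1 -10- 0-0-
PIs = {--00, -1-1, -10-, 0-0-, 00-0, 1-11}
Coverage chart:
  m0: --00,0-0-,00-0
  m1: 0-0- ←essential
  m2: 00-0 ←essential
  m5: -1-1,-10-,0-0-
  m7: -1-1 ←essential
  m11: 1-11 ←essential
  m12: --00,-10-
  m13: -1-1,-10-
  m15: -1-1,1-11
Essential: -1-1, 0-0-, 00-0, 1-11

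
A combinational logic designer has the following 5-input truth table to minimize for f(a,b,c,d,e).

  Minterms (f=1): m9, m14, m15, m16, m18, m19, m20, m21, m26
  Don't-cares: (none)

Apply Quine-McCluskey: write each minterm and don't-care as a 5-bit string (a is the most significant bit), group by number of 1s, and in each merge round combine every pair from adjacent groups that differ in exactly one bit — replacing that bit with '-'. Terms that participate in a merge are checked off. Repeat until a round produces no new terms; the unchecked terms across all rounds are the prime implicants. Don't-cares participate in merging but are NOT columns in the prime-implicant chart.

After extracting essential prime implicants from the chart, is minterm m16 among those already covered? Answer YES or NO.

Round 0: 01001 01110✓ 01111✓ 10000✓ 10010✓ 10011✓ 10100✓ 10101✓ 11010✓
Round 1: 0111- 1-010 10-00 100-0 1001- 1010-
PIs = {01001, 0111-, 1-010, 10-00, 100-0, 1001-, 1010-}
Coverage chart:
  m9: 01001 ←essential
  m14: 0111- ←essential
  m15: 0111- ←essential
  m16: 10-00,100-0
  m18: 1-010,100-0,1001-
  m19: 1001- ←essential
  m20: 10-00,1010-
  m21: 1010- ←essential
  m26: 1-010 ←essential
Essential: 01001, 0111-, 1-010, 1001-, 1010-

NO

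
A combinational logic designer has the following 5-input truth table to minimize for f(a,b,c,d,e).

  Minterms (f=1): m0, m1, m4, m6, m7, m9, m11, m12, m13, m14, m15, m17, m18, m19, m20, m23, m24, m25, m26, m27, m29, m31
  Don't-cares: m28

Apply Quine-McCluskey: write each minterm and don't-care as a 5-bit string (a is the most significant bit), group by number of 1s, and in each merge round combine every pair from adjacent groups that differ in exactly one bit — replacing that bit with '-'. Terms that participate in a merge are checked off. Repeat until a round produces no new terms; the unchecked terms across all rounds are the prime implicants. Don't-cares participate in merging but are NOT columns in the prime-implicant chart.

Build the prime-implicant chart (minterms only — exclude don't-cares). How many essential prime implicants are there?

size-2^0 implicants → 00000(✓)  00001(✓)  00100(✓)  00110(✓)  00111(✓)  01001(✓)  01011(✓)  01100(✓)  01101(✓)  01110(✓)  01111(✓)  10001(✓)  10010(✓)  10011(✓)  10100(✓)  10111(✓)  11000(✓)  11001(✓)  11010(✓)  11011(✓)  11100(✓)  11101(✓)  11111(✓)
size-2^1 implicants → -0001(✓)  -0100(✓)  -0111(✓)  -1001(✓)  -1011(✓)  -1100(✓)  -1101(✓)  -1111(✓)  0-001(✓)  0-100(✓)  0-110(✓)  0-111(✓)  00-00  0000-  001-0(✓)  0011-(✓)  01-01(✓)  01-11(✓)  010-1(✓)  011-0(✓)  011-1(✓)  0110-(✓)  0111-(✓)  1-001(✓)  1-010(✓)  1-011(✓)  1-100(✓)  1-111(✓)  10-11(✓)  100-1(✓)  1001-(✓)  11-00(✓)  11-01(✓)  11-11(✓)  110-0(✓)  110-1(✓)  1100-(✓)  1101-(✓)  111-1(✓)  1110-(✓)
size-2^2 implicants → --001  --100  --111  -1-01(✓)  -1-11(✓)  -10-1(✓)  -11-1(✓)  -110-  0-1-0  0-11-  01--1(✓)  011--  1--11  1-0-1  1-01-  11--1(✓)  11-0-  110--
size-2^3 implicants → -1--1
Unchecked terms (primes): --001, --100, --111, -1--1, -110-, 0-1-0, 0-11-, 00-00, 0000-, 011--, 1--11, 1-0-1, 1-01-, 11-0-, 110--
Minterm coverage:
  m0 ⊆ 00-00,0000-
  m1 ⊆ --001,0000-
  m4 ⊆ --100,0-1-0,00-00
  m6 ⊆ 0-1-0,0-11-
  m7 ⊆ --111,0-11-
  m9 ⊆ --001,-1--1
  m11 ⊆ -1--1 [E]
  m12 ⊆ --100,-110-,0-1-0,011--
  m13 ⊆ -1--1,-110-,011--
  m14 ⊆ 0-1-0,0-11-,011--
  m15 ⊆ --111,-1--1,0-11-,011--
  m17 ⊆ --001,1-0-1
  m18 ⊆ 1-01- [E]
  m19 ⊆ 1--11,1-0-1,1-01-
  m20 ⊆ --100 [E]
  m23 ⊆ --111,1--11
  m24 ⊆ 11-0-,110--
  m25 ⊆ --001,-1--1,1-0-1,11-0-,110--
  m26 ⊆ 1-01-,110--
  m27 ⊆ -1--1,1--11,1-0-1,1-01-,110--
  m29 ⊆ -1--1,-110-,11-0-
  m31 ⊆ --111,-1--1,1--11
E = {--100, -1--1, 1-01-}

3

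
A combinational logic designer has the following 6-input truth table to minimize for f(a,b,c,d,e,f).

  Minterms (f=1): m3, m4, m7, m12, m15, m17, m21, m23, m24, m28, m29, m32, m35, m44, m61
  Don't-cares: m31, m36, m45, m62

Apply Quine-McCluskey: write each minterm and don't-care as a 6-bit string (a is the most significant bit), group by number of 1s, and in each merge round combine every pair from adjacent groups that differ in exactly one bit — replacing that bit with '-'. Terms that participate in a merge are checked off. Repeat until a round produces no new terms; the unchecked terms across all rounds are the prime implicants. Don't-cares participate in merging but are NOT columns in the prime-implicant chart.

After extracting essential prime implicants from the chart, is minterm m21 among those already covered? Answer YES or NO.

size-2^0 implicants → 000011(✓)  000100(✓)  000111(✓)  001100(✓)  001111(✓)  010001(✓)  010101(✓)  010111(✓)  011000(✓)  011100(✓)  011101(✓)  011111(✓)  100000(✓)  100011(✓)  100100(✓)  101100(✓)  101101(✓)  111101(✓)  111110
size-2^1 implicants → -00011  -00100(✓)  -01100(✓)  -11101  0-0111(✓)  0-1100  0-1111(✓)  00-100(✓)  00-111(✓)  000-11  01-101(✓)  01-111(✓)  010-01  0101-1(✓)  011-00  0111-1(✓)  01110-  1-1101  10-100(✓)  100-00  10110-
size-2^2 implicants → -0-100  0--111  01-1-1
Unchecked terms (primes): -0-100, -00011, -11101, 0--111, 0-1100, 000-11, 01-1-1, 010-01, 011-00, 01110-, 1-1101, 100-00, 10110-, 111110
Minterm coverage:
  m3 ⊆ -00011,000-11
  m4 ⊆ -0-100 [E]
  m7 ⊆ 0--111,000-11
  m12 ⊆ -0-100,0-1100
  m15 ⊆ 0--111 [E]
  m17 ⊆ 010-01 [E]
  m21 ⊆ 01-1-1,010-01
  m23 ⊆ 0--111,01-1-1
  m24 ⊆ 011-00 [E]
  m28 ⊆ 0-1100,011-00,01110-
  m29 ⊆ -11101,01-1-1,01110-
  m32 ⊆ 100-00 [E]
  m35 ⊆ -00011 [E]
  m44 ⊆ -0-100,10110-
  m61 ⊆ -11101,1-1101
E = {-0-100, -00011, 0--111, 010-01, 011-00, 100-00}

YES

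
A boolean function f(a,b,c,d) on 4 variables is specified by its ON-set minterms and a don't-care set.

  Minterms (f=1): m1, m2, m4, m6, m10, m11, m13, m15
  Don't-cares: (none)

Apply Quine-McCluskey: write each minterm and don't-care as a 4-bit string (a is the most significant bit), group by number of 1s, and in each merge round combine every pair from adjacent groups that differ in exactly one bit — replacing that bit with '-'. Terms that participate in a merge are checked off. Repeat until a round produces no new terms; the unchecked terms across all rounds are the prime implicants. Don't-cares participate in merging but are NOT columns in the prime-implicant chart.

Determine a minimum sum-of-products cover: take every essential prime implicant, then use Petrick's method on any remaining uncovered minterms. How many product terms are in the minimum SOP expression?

5

Round 0: 0001 0010✓ 0100✓ 0110✓ 1010✓ 1011✓ 1101✓ 1111✓
Round 1: -010 0-10 01-0 1-11 101- 11-1
PIs = {-010, 0-10, 0001, 01-0, 1-11, 101-, 11-1}
Coverage chart:
  m1: 0001 ←essential
  m2: -010,0-10
  m4: 01-0 ←essential
  m6: 0-10,01-0
  m10: -010,101-
  m11: 1-11,101-
  m13: 11-1 ←essential
  m15: 1-11,11-1
Essential: 0001, 01-0, 11-1
Petrick residual → -010, 1-11
Min cover (5 terms): b'cd' + a'b'c'd + a'bd' + acd + abd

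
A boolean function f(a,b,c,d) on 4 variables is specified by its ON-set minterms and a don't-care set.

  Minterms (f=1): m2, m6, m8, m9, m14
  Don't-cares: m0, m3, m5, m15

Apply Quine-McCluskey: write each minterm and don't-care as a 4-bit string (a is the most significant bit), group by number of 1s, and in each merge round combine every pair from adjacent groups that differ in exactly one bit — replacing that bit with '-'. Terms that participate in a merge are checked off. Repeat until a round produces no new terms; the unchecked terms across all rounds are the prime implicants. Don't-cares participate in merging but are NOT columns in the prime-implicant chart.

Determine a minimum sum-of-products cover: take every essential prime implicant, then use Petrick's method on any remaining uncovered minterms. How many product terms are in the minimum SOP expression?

size-2^0 implicants → 0000(✓)  0010(✓)  0011(✓)  0101  0110(✓)  1000(✓)  1001(✓)  1110(✓)  1111(✓)
size-2^1 implicants → -000  -110  0-10  00-0  001-  100-  111-
Unchecked terms (primes): -000, -110, 0-10, 00-0, 001-, 0101, 100-, 111-
Minterm coverage:
  m2 ⊆ 0-10,00-0,001-
  m6 ⊆ -110,0-10
  m8 ⊆ -000,100-
  m9 ⊆ 100- [E]
  m14 ⊆ -110,111-
E = {100-}
Petrick residual → -110, 0-10
Cover = bcd' + a'cd' + ab'c'  |cover|=3

3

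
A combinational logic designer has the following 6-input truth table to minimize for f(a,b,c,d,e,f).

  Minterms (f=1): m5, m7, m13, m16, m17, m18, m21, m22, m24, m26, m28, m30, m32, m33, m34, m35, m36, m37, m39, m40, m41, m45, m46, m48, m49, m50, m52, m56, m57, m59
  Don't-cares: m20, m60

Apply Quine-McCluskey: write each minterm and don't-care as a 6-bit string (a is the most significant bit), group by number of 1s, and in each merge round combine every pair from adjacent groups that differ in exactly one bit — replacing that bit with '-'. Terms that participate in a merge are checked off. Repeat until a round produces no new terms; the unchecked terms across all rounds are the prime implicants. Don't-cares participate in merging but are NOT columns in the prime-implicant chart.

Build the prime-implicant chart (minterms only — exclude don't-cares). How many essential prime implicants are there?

size-2^0 implicants → 000101(✓)  000111(✓)  001101(✓)  010000(✓)  010001(✓)  010010(✓)  010100(✓)  010101(✓)  010110(✓)  011000(✓)  011010(✓)  011100(✓)  011110(✓)  100000(✓)  100001(✓)  100010(✓)  100011(✓)  100100(✓)  100101(✓)  100111(✓)  101000(✓)  101001(✓)  101101(✓)  101110  110000(✓)  110001(✓)  110010(✓)  110100(✓)  111000(✓)  111001(✓)  111011(✓)  111100(✓)
size-2^1 implicants → -00101(✓)  -00111(✓)  -01101(✓)  -10000(✓)  -10001(✓)  -10010(✓)  -10100(✓)  -11000(✓)  -11100(✓)  0-0101  00-101(✓)  0001-1(✓)  01-000(✓)  01-010(✓)  01-100(✓)  01-110(✓)  010-00(✓)  010-01(✓)  010-10(✓)  0100-0(✓)  01000-(✓)  0101-0(✓)  01010-(✓)  011-00(✓)  011-10(✓)  0110-0(✓)  0111-0(✓)  1-0000(✓)  1-0001(✓)  1-0010(✓)  1-0100(✓)  1-1000(✓)  1-1001(✓)  10-000(✓)  10-001(✓)  10-101(✓)  100-00(✓)  100-01(✓)  100-11(✓)  1000-0(✓)  1000-1(✓)  10000-(✓)  10001-(✓)  1001-1(✓)  10010-(✓)  101-01(✓)  10100-(✓)  11-000(✓)  11-001(✓)  11-100(✓)  110-00(✓)  1100-0(✓)  11000-(✓)  111-00(✓)  1110-1  11100-(✓)
size-2^2 implicants → -0-101  -001-1  -1-000(✓)  -1-100(✓)  -10-00(✓)  -100-0  -1000-  -11-00(✓)  01--00(✓)  01--10(✓)  01-0-0(✓)  01-1-0(✓)  010--0(✓)  010-0-  011--0(✓)  1--000(✓)  1--001(✓)  1-0-00  1-00-0  1-000-(✓)  1-100-(✓)  10--01  10-00-(✓)  100--1  100-0-  1000--  11--00(✓)  11-00-(✓)
size-2^3 implicants → -1--00  01---0  1--00-
Unchecked terms (primes): -0-101, -001-1, -1--00, -100-0, -1000-, 0-0101, 01---0, 010-0-, 1--00-, 1-0-00, 1-00-0, 10--01, 100--1, 100-0-, 1000--, 101110, 1110-1
Minterm coverage:
  m5 ⊆ -0-101,-001-1,0-0101
  m7 ⊆ -001-1 [E]
  m13 ⊆ -0-101 [E]
  m16 ⊆ -1--00,-100-0,-1000-,01---0,010-0-
  m17 ⊆ -1000-,010-0-
  m18 ⊆ -100-0,01---0
  m21 ⊆ 0-0101,010-0-
  m22 ⊆ 01---0 [E]
  m24 ⊆ -1--00,01---0
  m26 ⊆ 01---0 [E]
  m28 ⊆ -1--00,01---0
  m30 ⊆ 01---0 [E]
  m32 ⊆ 1--00-,1-0-00,1-00-0,100-0-,1000--
  m33 ⊆ 1--00-,10--01,100--1,100-0-,1000--
  m34 ⊆ 1-00-0,1000--
  m35 ⊆ 100--1,1000--
  m36 ⊆ 1-0-00,100-0-
  m37 ⊆ -0-101,-001-1,10--01,100--1,100-0-
  m39 ⊆ -001-1,100--1
  m40 ⊆ 1--00- [E]
  m41 ⊆ 1--00-,10--01
  m45 ⊆ -0-101,10--01
  m46 ⊆ 101110 [E]
  m48 ⊆ -1--00,-100-0,-1000-,1--00-,1-0-00,1-00-0
  m49 ⊆ -1000-,1--00-
  m50 ⊆ -100-0,1-00-0
  m52 ⊆ -1--00,1-0-00
  m56 ⊆ -1--00,1--00-
  m57 ⊆ 1--00-,1110-1
  m59 ⊆ 1110-1 [E]
E = {-0-101, -001-1, 01---0, 1--00-, 101110, 1110-1}

6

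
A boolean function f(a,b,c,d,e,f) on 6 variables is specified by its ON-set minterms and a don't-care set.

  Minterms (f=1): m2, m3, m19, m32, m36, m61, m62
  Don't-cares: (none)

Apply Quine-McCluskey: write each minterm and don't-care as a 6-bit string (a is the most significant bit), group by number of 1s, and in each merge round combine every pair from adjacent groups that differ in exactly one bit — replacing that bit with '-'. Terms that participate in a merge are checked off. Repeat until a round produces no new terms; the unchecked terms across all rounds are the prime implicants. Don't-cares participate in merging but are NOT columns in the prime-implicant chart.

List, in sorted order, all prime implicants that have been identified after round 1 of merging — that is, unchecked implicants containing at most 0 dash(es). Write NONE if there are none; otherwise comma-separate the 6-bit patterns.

[col 0] 000010*, 000011*, 010011*, 100000*, 100100*, 111101, 111110
[col 1] 0-0011, 00001-, 100-00
Prime implicants: 0-0011, 00001-, 100-00, 111101, 111110

111101, 111110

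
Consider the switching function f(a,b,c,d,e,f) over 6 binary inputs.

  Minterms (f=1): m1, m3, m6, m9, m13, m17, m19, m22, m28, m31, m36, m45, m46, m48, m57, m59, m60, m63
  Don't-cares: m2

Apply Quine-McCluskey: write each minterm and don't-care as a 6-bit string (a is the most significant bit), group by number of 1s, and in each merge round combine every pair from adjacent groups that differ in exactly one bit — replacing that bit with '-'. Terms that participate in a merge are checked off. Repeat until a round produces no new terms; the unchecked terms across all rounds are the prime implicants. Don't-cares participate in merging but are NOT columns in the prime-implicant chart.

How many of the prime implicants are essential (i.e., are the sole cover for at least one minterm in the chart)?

size-2^0 implicants → 000001(✓)  000010(✓)  000011(✓)  000110(✓)  001001(✓)  001101(✓)  010001(✓)  010011(✓)  010110(✓)  011100(✓)  011111(✓)  100100  101101(✓)  101110  110000  111001(✓)  111011(✓)  111100(✓)  111111(✓)
size-2^1 implicants → -01101  -11100  -11111  0-0001(✓)  0-0011(✓)  0-0110  00-001  000-10  0000-1(✓)  00001-  001-01  0100-1(✓)  111-11  1110-1
size-2^2 implicants → 0-00-1
Unchecked terms (primes): -01101, -11100, -11111, 0-00-1, 0-0110, 00-001, 000-10, 00001-, 001-01, 100100, 101110, 110000, 111-11, 1110-1
Minterm coverage:
  m1 ⊆ 0-00-1,00-001
  m3 ⊆ 0-00-1,00001-
  m6 ⊆ 0-0110,000-10
  m9 ⊆ 00-001,001-01
  m13 ⊆ -01101,001-01
  m17 ⊆ 0-00-1 [E]
  m19 ⊆ 0-00-1 [E]
  m22 ⊆ 0-0110 [E]
  m28 ⊆ -11100 [E]
  m31 ⊆ -11111 [E]
  m36 ⊆ 100100 [E]
  m45 ⊆ -01101 [E]
  m46 ⊆ 101110 [E]
  m48 ⊆ 110000 [E]
  m57 ⊆ 1110-1 [E]
  m59 ⊆ 111-11,1110-1
  m60 ⊆ -11100 [E]
  m63 ⊆ -11111,111-11
E = {-01101, -11100, -11111, 0-00-1, 0-0110, 100100, 101110, 110000, 1110-1}

9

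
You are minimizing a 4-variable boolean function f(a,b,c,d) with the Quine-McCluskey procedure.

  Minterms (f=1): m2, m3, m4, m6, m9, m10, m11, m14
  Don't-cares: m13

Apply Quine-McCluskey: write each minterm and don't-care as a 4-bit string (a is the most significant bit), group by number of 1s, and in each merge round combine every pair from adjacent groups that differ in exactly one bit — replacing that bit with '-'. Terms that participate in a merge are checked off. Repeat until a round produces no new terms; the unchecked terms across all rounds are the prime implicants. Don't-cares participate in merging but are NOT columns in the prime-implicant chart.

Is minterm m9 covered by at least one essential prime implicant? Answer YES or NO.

Round 0: 0010✓ 0011✓ 0100✓ 0110✓ 1001✓ 1010✓ 1011✓ 1101✓ 1110✓
Round 1: -010✓ -011✓ -110✓ 0-10✓ 001-✓ 01-0 1-01 1-10✓ 10-1 101-✓
Round 2: --10 -01-
PIs = {--10, -01-, 01-0, 1-01, 10-1}
Coverage chart:
  m2: --10,-01-
  m3: -01- ←essential
  m4: 01-0 ←essential
  m6: --10,01-0
  m9: 1-01,10-1
  m10: --10,-01-
  m11: -01-,10-1
  m14: --10 ←essential
Essential: --10, -01-, 01-0

NO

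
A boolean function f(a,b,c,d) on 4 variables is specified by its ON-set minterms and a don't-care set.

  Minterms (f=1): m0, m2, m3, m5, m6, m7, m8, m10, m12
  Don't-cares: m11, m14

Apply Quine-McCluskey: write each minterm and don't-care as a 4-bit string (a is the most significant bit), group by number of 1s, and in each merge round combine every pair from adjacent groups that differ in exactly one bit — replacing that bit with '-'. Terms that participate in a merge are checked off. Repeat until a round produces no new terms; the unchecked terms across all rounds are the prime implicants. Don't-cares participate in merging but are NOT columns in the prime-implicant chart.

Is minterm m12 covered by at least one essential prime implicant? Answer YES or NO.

YES

size-2^0 implicants → 0000(✓)  0010(✓)  0011(✓)  0101(✓)  0110(✓)  0111(✓)  1000(✓)  1010(✓)  1011(✓)  1100(✓)  1110(✓)
size-2^1 implicants → -000(✓)  -010(✓)  -011(✓)  -110(✓)  0-10(✓)  0-11(✓)  00-0(✓)  001-(✓)  01-1  011-(✓)  1-00(✓)  1-10(✓)  10-0(✓)  101-(✓)  11-0(✓)
size-2^2 implicants → --10  -0-0  -01-  0-1-  1--0
Unchecked terms (primes): --10, -0-0, -01-, 0-1-, 01-1, 1--0
Minterm coverage:
  m0 ⊆ -0-0 [E]
  m2 ⊆ --10,-0-0,-01-,0-1-
  m3 ⊆ -01-,0-1-
  m5 ⊆ 01-1 [E]
  m6 ⊆ --10,0-1-
  m7 ⊆ 0-1-,01-1
  m8 ⊆ -0-0,1--0
  m10 ⊆ --10,-0-0,-01-,1--0
  m12 ⊆ 1--0 [E]
E = {-0-0, 01-1, 1--0}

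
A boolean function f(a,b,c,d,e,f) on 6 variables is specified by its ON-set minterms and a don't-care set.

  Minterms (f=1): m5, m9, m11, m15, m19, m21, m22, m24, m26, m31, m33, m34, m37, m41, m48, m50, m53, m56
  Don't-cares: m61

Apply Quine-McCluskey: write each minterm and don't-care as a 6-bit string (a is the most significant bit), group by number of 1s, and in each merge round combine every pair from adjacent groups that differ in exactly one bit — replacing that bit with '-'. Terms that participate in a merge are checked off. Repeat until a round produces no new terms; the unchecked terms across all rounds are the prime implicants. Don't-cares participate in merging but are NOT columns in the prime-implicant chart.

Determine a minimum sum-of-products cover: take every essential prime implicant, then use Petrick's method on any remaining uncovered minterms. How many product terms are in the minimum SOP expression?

[col 0] 000101*, 001001*, 001011*, 001111*, 010011, 010101*, 010110, 011000*, 011010*, 011111*, 100001*, 100010*, 100101*, 101001*, 110000*, 110010*, 110101*, 111000*, 111101*
[col 1] -00101*, -01001, -10101*, -11000, 0-0101*, 0-1111, 001-11, 0010-1, 0110-0, 1-0010, 1-0101*, 10-001, 100-01, 11-000, 11-101, 1100-0
[col 2] --0101
Prime implicants: --0101, -01001, -11000, 0-1111, 001-11, 0010-1, 010011, 010110, 0110-0, 1-0010, 10-001, 100-01, 11-000, 11-101, 1100-0
PI chart (minterm → PIs covering it):
  5 | --0101  (sole → essential)
  9 | -01001,0010-1
  11 | 001-11,0010-1
  15 | 0-1111,001-11
  19 | 010011  (sole → essential)
  21 | --0101  (sole → essential)
  22 | 010110  (sole → essential)
  24 | -11000,0110-0
  26 | 0110-0  (sole → essential)
  31 | 0-1111  (sole → essential)
  33 | 10-001,100-01
  34 | 1-0010  (sole → essential)
  37 | --0101,100-01
  41 | -01001,10-001
  48 | 11-000,1100-0
  50 | 1-0010,1100-0
  53 | --0101,11-101
  56 | -11000,11-000
Essential prime implicants: --0101, 0-1111, 010011, 010110, 0110-0, 1-0010
Petrick residual → 0010-1, 10-001, 11-000
Minimum SOP uses 9 PIs: c'de'f + a'cdef + a'b'cd'f + a'bc'd'ef + a'bc'def' + a'bcd'f' + ac'd'ef' + ab'd'e'f + abd'e'f'

9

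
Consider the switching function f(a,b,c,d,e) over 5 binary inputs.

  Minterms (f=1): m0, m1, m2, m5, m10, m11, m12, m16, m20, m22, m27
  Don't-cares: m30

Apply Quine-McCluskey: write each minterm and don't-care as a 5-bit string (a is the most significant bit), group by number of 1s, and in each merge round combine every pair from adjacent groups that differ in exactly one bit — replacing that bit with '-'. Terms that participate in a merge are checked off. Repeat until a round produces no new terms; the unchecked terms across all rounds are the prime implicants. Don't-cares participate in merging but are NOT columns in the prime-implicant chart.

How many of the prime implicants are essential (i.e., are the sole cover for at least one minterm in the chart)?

3

[col 0] 00000*, 00001*, 00010*, 00101*, 01010*, 01011*, 01100, 10000*, 10100*, 10110*, 11011*, 11110*
[col 1] -0000, -1011, 0-010, 00-01, 000-0, 0000-, 0101-, 1-110, 10-00, 101-0
Prime implicants: -0000, -1011, 0-010, 00-01, 000-0, 0000-, 0101-, 01100, 1-110, 10-00, 101-0
PI chart (minterm → PIs covering it):
  0 | -0000,000-0,0000-
  1 | 00-01,0000-
  2 | 0-010,000-0
  5 | 00-01  (sole → essential)
  10 | 0-010,0101-
  11 | -1011,0101-
  12 | 01100  (sole → essential)
  16 | -0000,10-00
  20 | 10-00,101-0
  22 | 1-110,101-0
  27 | -1011  (sole → essential)
Essential prime implicants: -1011, 00-01, 01100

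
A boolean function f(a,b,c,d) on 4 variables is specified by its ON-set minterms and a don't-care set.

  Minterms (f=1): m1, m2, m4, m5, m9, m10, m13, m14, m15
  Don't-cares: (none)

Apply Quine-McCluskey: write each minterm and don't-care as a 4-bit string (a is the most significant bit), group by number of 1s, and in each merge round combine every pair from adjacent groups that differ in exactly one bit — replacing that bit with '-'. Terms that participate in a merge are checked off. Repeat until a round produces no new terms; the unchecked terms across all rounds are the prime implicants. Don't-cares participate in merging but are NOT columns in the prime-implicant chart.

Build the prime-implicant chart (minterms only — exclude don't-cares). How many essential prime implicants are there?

3

[col 0] 0001*, 0010*, 0100*, 0101*, 1001*, 1010*, 1101*, 1110*, 1111*
[col 1] -001*, -010, -101*, 0-01*, 010-, 1-01*, 1-10, 11-1, 111-
[col 2] --01
Prime implicants: --01, -010, 010-, 1-10, 11-1, 111-
PI chart (minterm → PIs covering it):
  1 | --01  (sole → essential)
  2 | -010  (sole → essential)
  4 | 010-  (sole → essential)
  5 | --01,010-
  9 | --01  (sole → essential)
  10 | -010,1-10
  13 | --01,11-1
  14 | 1-10,111-
  15 | 11-1,111-
Essential prime implicants: --01, -010, 010-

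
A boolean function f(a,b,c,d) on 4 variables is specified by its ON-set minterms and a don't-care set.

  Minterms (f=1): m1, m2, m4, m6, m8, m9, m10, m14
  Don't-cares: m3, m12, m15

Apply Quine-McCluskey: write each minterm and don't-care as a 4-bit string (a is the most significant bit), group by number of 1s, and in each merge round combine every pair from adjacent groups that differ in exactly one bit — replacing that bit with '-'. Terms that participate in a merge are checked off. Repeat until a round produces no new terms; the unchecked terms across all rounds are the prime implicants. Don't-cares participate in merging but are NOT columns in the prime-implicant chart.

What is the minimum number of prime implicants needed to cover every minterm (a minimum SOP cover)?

4

Round 0: 0001✓ 0010✓ 0011✓ 0100✓ 0110✓ 1000✓ 1001✓ 1010✓ 1100✓ 1110✓ 1111✓
Round 1: -001 -010✓ -100✓ -110✓ 0-10✓ 00-1 001- 01-0✓ 1-00✓ 1-10✓ 10-0✓ 100- 11-0✓ 111-
Round 2: --10 -1-0 1--0
PIs = {--10, -001, -1-0, 00-1, 001-, 1--0, 100-, 111-}
Coverage chart:
  m1: -001,00-1
  m2: --10,001-
  m4: -1-0 ←essential
  m6: --10,-1-0
  m8: 1--0,100-
  m9: -001,100-
  m10: --10,1--0
  m14: --10,-1-0,1--0,111-
Essential: -1-0
Petrick residual → --10, -001, 1--0
Min cover (4 terms): cd' + b'c'd + bd' + ad'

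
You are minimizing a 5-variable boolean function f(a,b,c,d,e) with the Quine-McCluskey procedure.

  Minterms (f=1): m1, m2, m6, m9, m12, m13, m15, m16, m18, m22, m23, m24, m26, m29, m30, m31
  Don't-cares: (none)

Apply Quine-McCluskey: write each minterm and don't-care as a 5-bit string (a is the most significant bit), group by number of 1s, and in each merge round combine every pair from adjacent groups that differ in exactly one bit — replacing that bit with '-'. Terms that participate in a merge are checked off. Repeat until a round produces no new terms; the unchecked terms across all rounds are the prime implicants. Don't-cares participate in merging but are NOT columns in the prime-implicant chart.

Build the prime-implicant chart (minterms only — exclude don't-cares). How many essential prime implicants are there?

[col 0] 00001*, 00010*, 00110*, 01001*, 01100*, 01101*, 01111*, 10000*, 10010*, 10110*, 10111*, 11000*, 11010*, 11101*, 11110*, 11111*
[col 1] -0010*, -0110*, -1101*, -1111*, 0-001, 00-10*, 01-01, 011-1*, 0110-, 1-000*, 1-010*, 1-110*, 1-111*, 10-10*, 100-0*, 1011-*, 11-10*, 110-0*, 111-1*, 1111-*
[col 2] -0-10, -11-1, 1--10, 1-0-0, 1-11-
Prime implicants: -0-10, -11-1, 0-001, 01-01, 0110-, 1--10, 1-0-0, 1-11-
PI chart (minterm → PIs covering it):
  1 | 0-001  (sole → essential)
  2 | -0-10  (sole → essential)
  6 | -0-10  (sole → essential)
  9 | 0-001,01-01
  12 | 0110-  (sole → essential)
  13 | -11-1,01-01,0110-
  15 | -11-1  (sole → essential)
  16 | 1-0-0  (sole → essential)
  18 | -0-10,1--10,1-0-0
  22 | -0-10,1--10,1-11-
  23 | 1-11-  (sole → essential)
  24 | 1-0-0  (sole → essential)
  26 | 1--10,1-0-0
  29 | -11-1  (sole → essential)
  30 | 1--10,1-11-
  31 | -11-1,1-11-
Essential prime implicants: -0-10, -11-1, 0-001, 0110-, 1-0-0, 1-11-

6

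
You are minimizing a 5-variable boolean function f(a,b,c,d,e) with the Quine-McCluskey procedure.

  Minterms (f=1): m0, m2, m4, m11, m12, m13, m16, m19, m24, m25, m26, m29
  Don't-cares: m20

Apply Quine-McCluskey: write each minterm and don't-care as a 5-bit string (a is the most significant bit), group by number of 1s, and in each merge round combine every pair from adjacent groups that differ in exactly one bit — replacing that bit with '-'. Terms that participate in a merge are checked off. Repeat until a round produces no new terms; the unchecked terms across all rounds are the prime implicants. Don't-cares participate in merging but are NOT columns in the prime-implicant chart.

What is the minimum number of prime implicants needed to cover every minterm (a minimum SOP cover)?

[col 0] 00000*, 00010*, 00100*, 01011, 01100*, 01101*, 10000*, 10011, 10100*, 11000*, 11001*, 11010*, 11101*
[col 1] -0000*, -0100*, -1101, 0-100, 00-00*, 000-0, 0110-, 1-000, 10-00*, 11-01, 110-0, 1100-
[col 2] -0-00
Prime implicants: -0-00, -1101, 0-100, 000-0, 01011, 0110-, 1-000, 10011, 11-01, 110-0, 1100-
PI chart (minterm → PIs covering it):
  0 | -0-00,000-0
  2 | 000-0  (sole → essential)
  4 | -0-00,0-100
  11 | 01011  (sole → essential)
  12 | 0-100,0110-
  13 | -1101,0110-
  16 | -0-00,1-000
  19 | 10011  (sole → essential)
  24 | 1-000,110-0,1100-
  25 | 11-01,1100-
  26 | 110-0  (sole → essential)
  29 | -1101,11-01
Essential prime implicants: 000-0, 01011, 10011, 110-0
Petrick residual → -0-00, 0110-, 11-01
Minimum SOP uses 7 PIs: b'd'e' + a'b'c'e' + a'bc'de + a'bcd' + ab'c'de + abd'e + abc'e'

7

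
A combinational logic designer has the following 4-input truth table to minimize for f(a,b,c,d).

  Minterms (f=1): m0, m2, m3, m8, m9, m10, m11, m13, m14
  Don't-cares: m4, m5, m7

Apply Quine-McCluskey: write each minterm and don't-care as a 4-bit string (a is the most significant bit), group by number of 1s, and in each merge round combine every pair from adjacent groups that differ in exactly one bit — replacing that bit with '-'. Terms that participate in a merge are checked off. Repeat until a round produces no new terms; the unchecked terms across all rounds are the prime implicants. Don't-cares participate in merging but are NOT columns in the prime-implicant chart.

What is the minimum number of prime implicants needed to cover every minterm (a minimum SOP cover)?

4

size-2^0 implicants → 0000(✓)  0010(✓)  0011(✓)  0100(✓)  0101(✓)  0111(✓)  1000(✓)  1001(✓)  1010(✓)  1011(✓)  1101(✓)  1110(✓)
size-2^1 implicants → -000(✓)  -010(✓)  -011(✓)  -101  0-00  0-11  00-0(✓)  001-(✓)  01-1  010-  1-01  1-10  10-0(✓)  10-1(✓)  100-(✓)  101-(✓)
size-2^2 implicants → -0-0  -01-  10--
Unchecked terms (primes): -0-0, -01-, -101, 0-00, 0-11, 01-1, 010-, 1-01, 1-10, 10--
Minterm coverage:
  m0 ⊆ -0-0,0-00
  m2 ⊆ -0-0,-01-
  m3 ⊆ -01-,0-11
  m8 ⊆ -0-0,10--
  m9 ⊆ 1-01,10--
  m10 ⊆ -0-0,-01-,1-10,10--
  m11 ⊆ -01-,10--
  m13 ⊆ -101,1-01
  m14 ⊆ 1-10 [E]
E = {1-10}
Petrick residual → -0-0, -01-, 1-01
Cover = b'd' + b'c + ac'd + acd'  |cover|=4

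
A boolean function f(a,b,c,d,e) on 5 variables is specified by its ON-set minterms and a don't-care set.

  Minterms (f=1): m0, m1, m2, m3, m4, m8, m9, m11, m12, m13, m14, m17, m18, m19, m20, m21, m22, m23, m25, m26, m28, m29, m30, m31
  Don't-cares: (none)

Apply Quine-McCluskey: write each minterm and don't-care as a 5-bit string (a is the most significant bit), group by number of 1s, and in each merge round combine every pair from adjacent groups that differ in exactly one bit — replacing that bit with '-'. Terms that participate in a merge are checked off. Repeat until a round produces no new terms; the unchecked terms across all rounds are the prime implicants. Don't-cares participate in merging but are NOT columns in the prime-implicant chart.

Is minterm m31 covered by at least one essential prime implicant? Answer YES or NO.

YES

[col 0] 00000*, 00001*, 00010*, 00011*, 00100*, 01000*, 01001*, 01011*, 01100*, 01101*, 01110*, 10001*, 10010*, 10011*, 10100*, 10101*, 10110*, 10111*, 11001*, 11010*, 11100*, 11101*, 11110*, 11111*
[col 1] -0001*, -0010*, -0011*, -0100*, -1001*, -1100*, -1101*, -1110*, 0-000*, 0-001*, 0-011*, 0-100*, 00-00*, 000-0*, 000-1*, 0000-*, 0001-*, 01-00*, 01-01*, 010-1*, 0100-*, 011-0*, 0110-*, 1-001*, 1-010*, 1-100*, 1-101*, 1-110*, 1-111*, 10-01*, 10-10*, 10-11*, 100-1*, 1001-*, 101-0*, 101-1*, 1010-*, 1011-*, 11-01*, 11-10*, 111-0*, 111-1*, 1110-*, 1111-*
[col 2] --001, --100, -00-1, -001-, -1-01, -11-0, -110-, 0--00, 0-0-1, 0-00-, 000--, 01-0-, 1--01, 1--10, 1-1-0*, 1-1-1*, 1-10-*, 1-11-*, 10--1, 10-1-, 101--*, 111--*
[col 3] 1-1--
Prime implicants: --001, --100, -00-1, -001-, -1-01, -11-0, -110-, 0--00, 0-0-1, 0-00-, 000--, 01-0-, 1--01, 1--10, 1-1--, 10--1, 10-1-
PI chart (minterm → PIs covering it):
  0 | 0--00,0-00-,000--
  1 | --001,-00-1,0-0-1,0-00-,000--
  2 | -001-,000--
  3 | -00-1,-001-,0-0-1,000--
  4 | --100,0--00
  8 | 0--00,0-00-,01-0-
  9 | --001,-1-01,0-0-1,0-00-,01-0-
  11 | 0-0-1  (sole → essential)
  12 | --100,-11-0,-110-,0--00,01-0-
  13 | -1-01,-110-,01-0-
  14 | -11-0  (sole → essential)
  17 | --001,-00-1,1--01,10--1
  18 | -001-,1--10,10-1-
  19 | -00-1,-001-,10--1,10-1-
  20 | --100,1-1--
  21 | 1--01,1-1--,10--1
  22 | 1--10,1-1--,10-1-
  23 | 1-1--,10--1,10-1-
  25 | --001,-1-01,1--01
  26 | 1--10  (sole → essential)
  28 | --100,-11-0,-110-,1-1--
  29 | -1-01,-110-,1--01,1-1--
  30 | -11-0,1--10,1-1--
  31 | 1-1--  (sole → essential)
Essential prime implicants: -11-0, 0-0-1, 1--10, 1-1--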